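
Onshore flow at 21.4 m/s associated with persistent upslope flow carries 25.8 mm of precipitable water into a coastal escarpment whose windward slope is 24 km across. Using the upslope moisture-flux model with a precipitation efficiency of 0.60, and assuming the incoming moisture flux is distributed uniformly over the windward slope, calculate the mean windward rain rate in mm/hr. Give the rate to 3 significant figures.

R ≈ 49.7 mm/hr

Incoming column moisture flux per unit ridge length: F = V × PW = 21.4 × 25.8 = 552.12 mm·m/s.
Spread over the 24 km slope with efficiency ε = 0.60: R = ε·F/W = 0.60 × 552.12 / 24000 m = 1.380e-02 mm/s.
R = 1.380e-02 × 3600 = 49.7 mm/hr.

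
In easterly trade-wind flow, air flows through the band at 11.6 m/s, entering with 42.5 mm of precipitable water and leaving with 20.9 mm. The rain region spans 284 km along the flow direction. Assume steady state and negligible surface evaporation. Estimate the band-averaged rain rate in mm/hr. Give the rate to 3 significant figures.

R ≈ 3.18 mm/hr

Column moisture flux per unit crosswind length is F = V × PW.
Inflow: F_in = 11.6 × 42.5 = 493 mm·m/s
Outflow: F_out = 11.6 × 20.9 = 242.44 mm·m/s
Steady-state rate R = (F_in − F_out)/L = (493 − 242.44) / 284000 m = 8.823e-04 mm/s.
R = 8.823e-04 × 3600 = 3.18 mm/hr.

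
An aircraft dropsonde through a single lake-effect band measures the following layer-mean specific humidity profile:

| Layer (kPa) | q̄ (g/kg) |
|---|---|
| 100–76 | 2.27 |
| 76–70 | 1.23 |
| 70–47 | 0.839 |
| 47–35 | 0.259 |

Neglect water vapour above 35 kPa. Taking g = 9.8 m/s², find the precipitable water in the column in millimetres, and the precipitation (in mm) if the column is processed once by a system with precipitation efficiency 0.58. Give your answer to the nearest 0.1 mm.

PW ≈ 8.6 mm; precipitation ≈ 5.0 mm

Precipitable water is the column-integrated vapour mass per unit area: PW = (1/g) Σ q̄ Δp, with q in kg/kg and Δp in Pa (1 kg/m² of water = 1 mm).
Layer 100–76 kPa: Δp = 240 hPa = 24000 Pa, q̄ = 0.00227 kg/kg → 0.00227 × 24000 / 9.8 = 5.56 mm
Layer 76–70 kPa: Δp = 60 hPa = 6000 Pa, q̄ = 0.00123 kg/kg → 0.00123 × 6000 / 9.8 = 0.75 mm
Layer 70–47 kPa: Δp = 230 hPa = 23000 Pa, q̄ = 0.000839 kg/kg → 0.000839 × 23000 / 9.8 = 1.97 mm
Layer 47–35 kPa: Δp = 120 hPa = 12000 Pa, q̄ = 0.000259 kg/kg → 0.000259 × 12000 / 9.8 = 0.32 mm
PW = 5.56 + 0.75 + 1.97 + 0.32 = 8.60 ≈ 8.6 mm.
Precipitation = ε × PW = 0.58 × 8.6 = 5.0 mm.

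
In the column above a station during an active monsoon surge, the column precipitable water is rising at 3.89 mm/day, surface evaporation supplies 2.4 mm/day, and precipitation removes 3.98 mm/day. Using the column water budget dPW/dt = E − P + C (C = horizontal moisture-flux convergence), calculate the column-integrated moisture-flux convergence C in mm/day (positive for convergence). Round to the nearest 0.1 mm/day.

C ≈ 5.5 mm/day

dPW/dt = +3.89 mm/day.
C = dPW/dt − E + P = (+3.89) − 2.4 + 3.98 = 5.5 mm/day.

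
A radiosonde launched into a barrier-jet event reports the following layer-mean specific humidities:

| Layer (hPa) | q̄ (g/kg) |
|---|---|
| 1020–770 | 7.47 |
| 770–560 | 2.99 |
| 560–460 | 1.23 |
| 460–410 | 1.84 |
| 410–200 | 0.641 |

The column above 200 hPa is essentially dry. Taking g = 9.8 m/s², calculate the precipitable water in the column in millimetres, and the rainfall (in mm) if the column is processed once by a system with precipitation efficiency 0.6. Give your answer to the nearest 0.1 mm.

Precipitable water is the column-integrated vapour mass per unit area: PW = (1/g) Σ q̄ Δp, with q in kg/kg and Δp in Pa (1 kg/m² of water = 1 mm).
Layer 1020–770 hPa: Δp = 250 hPa = 25000 Pa, q̄ = 0.00747 kg/kg → 0.00747 × 25000 / 9.8 = 19.06 mm
Layer 770–560 hPa: Δp = 210 hPa = 21000 Pa, q̄ = 0.00299 kg/kg → 0.00299 × 21000 / 9.8 = 6.41 mm
Layer 560–460 hPa: Δp = 100 hPa = 10000 Pa, q̄ = 0.00123 kg/kg → 0.00123 × 10000 / 9.8 = 1.26 mm
Layer 460–410 hPa: Δp = 50 hPa = 5000 Pa, q̄ = 0.00184 kg/kg → 0.00184 × 5000 / 9.8 = 0.94 mm
Layer 410–200 hPa: Δp = 210 hPa = 21000 Pa, q̄ = 0.000641 kg/kg → 0.000641 × 21000 / 9.8 = 1.37 mm
PW = 19.06 + 6.41 + 1.26 + 0.94 + 1.37 = 29.04 ≈ 29.0 mm.
Rainfall = ε × PW = 0.6 × 29.0 = 17.4 mm.

PW ≈ 29.0 mm; rainfall ≈ 17.4 mm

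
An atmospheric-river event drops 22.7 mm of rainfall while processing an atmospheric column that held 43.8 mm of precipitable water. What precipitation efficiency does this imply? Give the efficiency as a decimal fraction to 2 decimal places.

ε = rainfall / PW = 22.7 / 43.8 = 0.52.

ε ≈ 0.52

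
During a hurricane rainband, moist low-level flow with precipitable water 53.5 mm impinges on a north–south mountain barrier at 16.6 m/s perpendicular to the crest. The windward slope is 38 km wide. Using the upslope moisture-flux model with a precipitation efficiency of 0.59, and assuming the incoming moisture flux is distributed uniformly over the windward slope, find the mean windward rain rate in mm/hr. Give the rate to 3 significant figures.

R ≈ 49.6 mm/hr

Incoming column moisture flux per unit ridge length: F = V × PW = 16.6 × 53.5 = 888.1 mm·m/s.
Spread over the 38 km slope with efficiency ε = 0.59: R = ε·F/W = 0.59 × 888.1 / 38000 m = 1.379e-02 mm/s.
R = 1.379e-02 × 3600 = 49.6 mm/hr.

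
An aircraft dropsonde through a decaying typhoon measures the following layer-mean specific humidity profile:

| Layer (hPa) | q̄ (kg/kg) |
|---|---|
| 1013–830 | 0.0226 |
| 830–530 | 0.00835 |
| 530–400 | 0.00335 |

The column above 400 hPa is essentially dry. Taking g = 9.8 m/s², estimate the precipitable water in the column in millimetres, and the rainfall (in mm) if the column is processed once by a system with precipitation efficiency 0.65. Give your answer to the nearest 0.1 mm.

Precipitable water is the column-integrated vapour mass per unit area: PW = (1/g) Σ q̄ Δp, with q in kg/kg and Δp in Pa (1 kg/m² of water = 1 mm).
Layer 1013–830 hPa: Δp = 183 hPa = 18300 Pa, q̄ = 0.0226 kg/kg → 0.0226 × 18300 / 9.8 = 42.20 mm
Layer 830–530 hPa: Δp = 300 hPa = 30000 Pa, q̄ = 0.00835 kg/kg → 0.00835 × 30000 / 9.8 = 25.56 mm
Layer 530–400 hPa: Δp = 130 hPa = 13000 Pa, q̄ = 0.00335 kg/kg → 0.00335 × 13000 / 9.8 = 4.44 mm
PW = 42.20 + 25.56 + 4.44 = 72.20 ≈ 72.2 mm.
Rainfall = ε × PW = 0.65 × 72.2 = 46.9 mm.

PW ≈ 72.2 mm; rainfall ≈ 46.9 mm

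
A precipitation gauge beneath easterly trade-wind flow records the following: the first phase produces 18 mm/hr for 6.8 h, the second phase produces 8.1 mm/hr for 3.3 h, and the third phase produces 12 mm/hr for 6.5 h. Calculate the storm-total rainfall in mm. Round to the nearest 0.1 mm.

Total = Σ Rᵢ Δtᵢ = 18 × 6.8 + 8.1 × 3.3 + 12 × 6.5
      = 122.4 + 26.73 + 78 = 227.1 mm.

total ≈ 227.1 mm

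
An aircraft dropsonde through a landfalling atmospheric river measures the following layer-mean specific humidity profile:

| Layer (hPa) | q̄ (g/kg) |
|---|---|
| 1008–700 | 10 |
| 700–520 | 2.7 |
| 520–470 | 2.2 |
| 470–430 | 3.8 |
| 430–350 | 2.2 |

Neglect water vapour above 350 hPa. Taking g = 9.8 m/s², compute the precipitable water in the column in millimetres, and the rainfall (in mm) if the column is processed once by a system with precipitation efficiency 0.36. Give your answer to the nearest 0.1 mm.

Precipitable water is the column-integrated vapour mass per unit area: PW = (1/g) Σ q̄ Δp, with q in kg/kg and Δp in Pa (1 kg/m² of water = 1 mm).
Layer 1008–700 hPa: Δp = 308 hPa = 30800 Pa, q̄ = 0.01 kg/kg → 0.01 × 30800 / 9.8 = 31.43 mm
Layer 700–520 hPa: Δp = 180 hPa = 18000 Pa, q̄ = 0.0027 kg/kg → 0.0027 × 18000 / 9.8 = 4.96 mm
Layer 520–470 hPa: Δp = 50 hPa = 5000 Pa, q̄ = 0.0022 kg/kg → 0.0022 × 5000 / 9.8 = 1.12 mm
Layer 470–430 hPa: Δp = 40 hPa = 4000 Pa, q̄ = 0.0038 kg/kg → 0.0038 × 4000 / 9.8 = 1.55 mm
Layer 430–350 hPa: Δp = 80 hPa = 8000 Pa, q̄ = 0.0022 kg/kg → 0.0022 × 8000 / 9.8 = 1.80 mm
PW = 31.43 + 4.96 + 1.12 + 1.55 + 1.80 = 40.86 ≈ 40.9 mm.
Rainfall = ε × PW = 0.36 × 40.9 = 14.7 mm.

PW ≈ 40.9 mm; rainfall ≈ 14.7 mm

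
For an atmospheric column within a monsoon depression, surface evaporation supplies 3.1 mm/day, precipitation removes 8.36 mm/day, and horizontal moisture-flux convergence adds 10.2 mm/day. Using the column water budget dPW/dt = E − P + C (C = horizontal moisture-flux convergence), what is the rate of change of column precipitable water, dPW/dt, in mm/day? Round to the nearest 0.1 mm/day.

dPW/dt = E − P + C = 3.1 − 8.36 + (10.2) = 4.9 mm/day.

dPW/dt ≈ 4.9 mm/day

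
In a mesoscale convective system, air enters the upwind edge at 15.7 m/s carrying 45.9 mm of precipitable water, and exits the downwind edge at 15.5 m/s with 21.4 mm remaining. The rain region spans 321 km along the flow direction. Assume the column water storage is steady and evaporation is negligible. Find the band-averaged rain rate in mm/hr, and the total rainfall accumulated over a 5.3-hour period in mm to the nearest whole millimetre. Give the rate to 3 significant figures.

Column moisture flux per unit crosswind length is F = V × PW.
Inflow: F_in = 15.7 × 45.9 = 720.63 mm·m/s
Outflow: F_out = 15.5 × 21.4 = 331.7 mm·m/s
Steady-state rate R = (F_in − F_out)/L = (720.63 − 331.7) / 321000 m = 1.212e-03 mm/s.
R = 1.212e-03 × 3600 = 4.36 mm/hr.
Over 5.3 h: total = 4.36 × 5.3 = 23.108 ≈ 23 mm.

R ≈ 4.36 mm/hr; total ≈ 23 mm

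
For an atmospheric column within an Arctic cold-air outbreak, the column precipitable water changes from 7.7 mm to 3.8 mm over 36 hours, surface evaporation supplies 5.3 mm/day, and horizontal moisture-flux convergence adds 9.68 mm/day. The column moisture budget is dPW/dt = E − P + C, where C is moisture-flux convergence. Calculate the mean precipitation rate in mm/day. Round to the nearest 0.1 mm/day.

P ≈ 17.6 mm/day

dPW/dt = (3.8 − 7.7) mm / (36/24 day) = -2.600 mm/day.
P = E + C − dPW/dt = 5.3 + (9.68) − (-2.600) = 17.6 mm/day.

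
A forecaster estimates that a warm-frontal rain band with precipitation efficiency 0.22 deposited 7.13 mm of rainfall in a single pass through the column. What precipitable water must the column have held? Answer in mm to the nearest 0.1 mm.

PW = rainfall / ε = 7.13 / 0.22 = 32.4 mm.

PW ≈ 32.4 mm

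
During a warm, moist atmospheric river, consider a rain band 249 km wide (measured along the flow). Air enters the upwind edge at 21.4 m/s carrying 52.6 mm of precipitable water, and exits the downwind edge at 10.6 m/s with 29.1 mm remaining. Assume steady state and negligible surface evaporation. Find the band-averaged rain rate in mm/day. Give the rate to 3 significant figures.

Column moisture flux per unit crosswind length is F = V × PW.
Inflow: F_in = 21.4 × 52.6 = 1125.64 mm·m/s
Outflow: F_out = 10.6 × 29.1 = 308.46 mm·m/s
Steady-state rate R = (F_in − F_out)/L = (1125.64 − 308.46) / 249000 m = 3.282e-03 mm/s.
R = 3.282e-03 × 3600 × 24 = 284 mm/day.

R ≈ 284 mm/day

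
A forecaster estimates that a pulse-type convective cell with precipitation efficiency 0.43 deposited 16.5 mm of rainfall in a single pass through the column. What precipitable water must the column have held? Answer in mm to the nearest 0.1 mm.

PW = rainfall / ε = 16.5 / 0.43 = 38.4 mm.

PW ≈ 38.4 mm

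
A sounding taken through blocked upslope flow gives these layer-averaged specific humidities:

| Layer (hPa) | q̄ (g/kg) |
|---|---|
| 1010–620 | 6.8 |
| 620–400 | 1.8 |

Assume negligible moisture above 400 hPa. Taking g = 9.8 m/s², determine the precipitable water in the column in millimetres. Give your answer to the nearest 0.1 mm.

PW ≈ 31.1 mm

Precipitable water is the column-integrated vapour mass per unit area: PW = (1/g) Σ q̄ Δp, with q in kg/kg and Δp in Pa (1 kg/m² of water = 1 mm).
Layer 1010–620 hPa: Δp = 390 hPa = 39000 Pa, q̄ = 0.0068 kg/kg → 0.0068 × 39000 / 9.8 = 27.06 mm
Layer 620–400 hPa: Δp = 220 hPa = 22000 Pa, q̄ = 0.0018 kg/kg → 0.0018 × 22000 / 9.8 = 4.04 mm
PW = 27.06 + 4.04 = 31.10 ≈ 31.1 mm.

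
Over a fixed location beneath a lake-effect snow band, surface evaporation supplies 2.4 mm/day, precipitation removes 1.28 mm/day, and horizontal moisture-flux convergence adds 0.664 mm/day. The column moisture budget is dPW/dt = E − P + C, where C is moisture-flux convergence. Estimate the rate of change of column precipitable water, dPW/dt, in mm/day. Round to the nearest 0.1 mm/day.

dPW/dt = E − P + C = 2.4 − 1.28 + (0.664) = 1.8 mm/day.

dPW/dt ≈ 1.8 mm/day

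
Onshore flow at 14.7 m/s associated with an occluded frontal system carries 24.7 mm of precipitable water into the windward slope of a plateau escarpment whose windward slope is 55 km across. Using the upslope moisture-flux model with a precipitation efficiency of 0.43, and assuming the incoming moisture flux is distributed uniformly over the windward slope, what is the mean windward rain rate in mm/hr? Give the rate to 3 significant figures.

R ≈ 10.2 mm/hr

Incoming column moisture flux per unit ridge length: F = V × PW = 14.7 × 24.7 = 363.09 mm·m/s.
Spread over the 55 km slope with efficiency ε = 0.43: R = ε·F/W = 0.43 × 363.09 / 55000 m = 2.839e-03 mm/s.
R = 2.839e-03 × 3600 = 10.2 mm/hr.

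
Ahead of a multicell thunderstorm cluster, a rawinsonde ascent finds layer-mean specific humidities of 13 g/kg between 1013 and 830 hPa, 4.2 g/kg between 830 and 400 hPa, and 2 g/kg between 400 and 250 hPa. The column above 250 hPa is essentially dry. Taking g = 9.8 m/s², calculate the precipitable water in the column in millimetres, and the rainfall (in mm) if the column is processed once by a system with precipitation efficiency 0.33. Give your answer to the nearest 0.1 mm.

PW ≈ 45.8 mm; rainfall ≈ 15.1 mm

Precipitable water is the column-integrated vapour mass per unit area: PW = (1/g) Σ q̄ Δp, with q in kg/kg and Δp in Pa (1 kg/m² of water = 1 mm).
Layer 1013–830 hPa: Δp = 183 hPa = 18300 Pa, q̄ = 0.013 kg/kg → 0.013 × 18300 / 9.8 = 24.28 mm
Layer 830–400 hPa: Δp = 430 hPa = 43000 Pa, q̄ = 0.0042 kg/kg → 0.0042 × 43000 / 9.8 = 18.43 mm
Layer 400–250 hPa: Δp = 150 hPa = 15000 Pa, q̄ = 0.002 kg/kg → 0.002 × 15000 / 9.8 = 3.06 mm
PW = 24.28 + 18.43 + 3.06 = 45.77 ≈ 45.8 mm.
Rainfall = ε × PW = 0.33 × 45.8 = 15.1 mm.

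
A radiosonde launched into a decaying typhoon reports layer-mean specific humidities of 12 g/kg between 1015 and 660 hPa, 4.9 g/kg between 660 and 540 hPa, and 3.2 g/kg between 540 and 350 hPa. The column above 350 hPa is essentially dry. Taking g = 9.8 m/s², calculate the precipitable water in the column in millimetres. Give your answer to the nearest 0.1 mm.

PW ≈ 55.7 mm

Precipitable water is the column-integrated vapour mass per unit area: PW = (1/g) Σ q̄ Δp, with q in kg/kg and Δp in Pa (1 kg/m² of water = 1 mm).
Layer 1015–660 hPa: Δp = 355 hPa = 35500 Pa, q̄ = 0.012 kg/kg → 0.012 × 35500 / 9.8 = 43.47 mm
Layer 660–540 hPa: Δp = 120 hPa = 12000 Pa, q̄ = 0.0049 kg/kg → 0.0049 × 12000 / 9.8 = 6.00 mm
Layer 540–350 hPa: Δp = 190 hPa = 19000 Pa, q̄ = 0.0032 kg/kg → 0.0032 × 19000 / 9.8 = 6.20 mm
PW = 43.47 + 6.00 + 6.20 = 55.67 ≈ 55.7 mm.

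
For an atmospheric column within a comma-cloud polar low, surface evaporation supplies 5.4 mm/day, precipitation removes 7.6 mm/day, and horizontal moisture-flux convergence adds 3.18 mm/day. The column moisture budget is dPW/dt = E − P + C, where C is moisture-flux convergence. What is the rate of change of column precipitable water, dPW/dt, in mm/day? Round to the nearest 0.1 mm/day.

dPW/dt = E − P + C = 5.4 − 7.6 + (3.18) = 1.0 mm/day.

dPW/dt ≈ 1.0 mm/day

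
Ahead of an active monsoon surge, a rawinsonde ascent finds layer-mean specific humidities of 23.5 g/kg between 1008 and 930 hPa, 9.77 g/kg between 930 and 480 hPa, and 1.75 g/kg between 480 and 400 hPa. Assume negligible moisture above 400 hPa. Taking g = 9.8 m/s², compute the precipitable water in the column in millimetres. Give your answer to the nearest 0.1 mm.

Precipitable water is the column-integrated vapour mass per unit area: PW = (1/g) Σ q̄ Δp, with q in kg/kg and Δp in Pa (1 kg/m² of water = 1 mm).
Layer 1008–930 hPa: Δp = 78 hPa = 7800 Pa, q̄ = 0.0235 kg/kg → 0.0235 × 7800 / 9.8 = 18.70 mm
Layer 930–480 hPa: Δp = 450 hPa = 45000 Pa, q̄ = 0.00977 kg/kg → 0.00977 × 45000 / 9.8 = 44.86 mm
Layer 480–400 hPa: Δp = 80 hPa = 8000 Pa, q̄ = 0.00175 kg/kg → 0.00175 × 8000 / 9.8 = 1.43 mm
PW = 18.70 + 44.86 + 1.43 = 64.99 ≈ 65.0 mm.

PW ≈ 65.0 mm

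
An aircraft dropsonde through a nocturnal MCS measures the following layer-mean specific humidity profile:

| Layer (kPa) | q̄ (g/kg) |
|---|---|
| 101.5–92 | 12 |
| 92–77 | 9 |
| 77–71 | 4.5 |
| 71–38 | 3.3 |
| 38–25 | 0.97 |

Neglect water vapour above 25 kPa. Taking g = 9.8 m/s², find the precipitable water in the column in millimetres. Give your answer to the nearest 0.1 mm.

Precipitable water is the column-integrated vapour mass per unit area: PW = (1/g) Σ q̄ Δp, with q in kg/kg and Δp in Pa (1 kg/m² of water = 1 mm).
Layer 101.5–92 kPa: Δp = 95 hPa = 9500 Pa, q̄ = 0.012 kg/kg → 0.012 × 9500 / 9.8 = 11.63 mm
Layer 92–77 kPa: Δp = 150 hPa = 15000 Pa, q̄ = 0.009 kg/kg → 0.009 × 15000 / 9.8 = 13.78 mm
Layer 77–71 kPa: Δp = 60 hPa = 6000 Pa, q̄ = 0.0045 kg/kg → 0.0045 × 6000 / 9.8 = 2.76 mm
Layer 71–38 kPa: Δp = 330 hPa = 33000 Pa, q̄ = 0.0033 kg/kg → 0.0033 × 33000 / 9.8 = 11.11 mm
Layer 38–25 kPa: Δp = 130 hPa = 13000 Pa, q̄ = 0.00097 kg/kg → 0.00097 × 13000 / 9.8 = 1.29 mm
PW = 11.63 + 13.78 + 2.76 + 11.11 + 1.29 = 40.57 ≈ 40.6 mm.

PW ≈ 40.6 mm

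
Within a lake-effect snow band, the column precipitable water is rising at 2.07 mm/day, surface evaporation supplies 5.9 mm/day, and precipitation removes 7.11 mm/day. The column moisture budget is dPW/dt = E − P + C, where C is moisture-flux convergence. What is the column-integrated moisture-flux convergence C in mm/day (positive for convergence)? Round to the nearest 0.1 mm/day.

dPW/dt = +2.07 mm/day.
C = dPW/dt − E + P = (+2.07) − 5.9 + 7.11 = 3.3 mm/day.

C ≈ 3.3 mm/day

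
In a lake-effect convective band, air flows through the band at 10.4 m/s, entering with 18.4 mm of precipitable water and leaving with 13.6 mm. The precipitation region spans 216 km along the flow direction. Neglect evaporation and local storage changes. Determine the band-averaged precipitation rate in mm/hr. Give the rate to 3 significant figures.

Column moisture flux per unit crosswind length is F = V × PW.
Inflow: F_in = 10.4 × 18.4 = 191.36 mm·m/s
Outflow: F_out = 10.4 × 13.6 = 141.44 mm·m/s
Steady-state rate R = (F_in − F_out)/L = (191.36 − 141.44) / 216000 m = 2.311e-04 mm/s.
R = 2.311e-04 × 3600 = 0.832 mm/hr.

R ≈ 0.832 mm/hr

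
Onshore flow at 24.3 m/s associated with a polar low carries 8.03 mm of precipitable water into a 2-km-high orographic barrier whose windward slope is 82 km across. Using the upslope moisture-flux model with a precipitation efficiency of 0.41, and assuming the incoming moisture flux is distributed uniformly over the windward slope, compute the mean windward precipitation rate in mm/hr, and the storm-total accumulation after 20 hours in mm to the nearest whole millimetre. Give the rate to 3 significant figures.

Incoming column moisture flux per unit ridge length: F = V × PW = 24.3 × 8.03 = 195.129 mm·m/s.
Spread over the 82 km slope with efficiency ε = 0.41: R = ε·F/W = 0.41 × 195.129 / 82000 m = 9.756e-04 mm/s.
R = 9.756e-04 × 3600 = 3.51 mm/hr.
Over 20 h: total = 3.51 × 20 = 70.2 ≈ 70 mm.

R ≈ 3.51 mm/hr; total ≈ 70 mm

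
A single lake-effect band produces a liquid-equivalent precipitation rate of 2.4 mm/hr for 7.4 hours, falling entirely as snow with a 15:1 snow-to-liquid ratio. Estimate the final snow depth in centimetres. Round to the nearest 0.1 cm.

snow depth ≈ 26.6 cm

Liquid-equivalent depth = 2.4 × 7.4 = 17.76 mm.
Snow depth = 17.76 mm × 15 = 266.4 mm = 26.6 cm.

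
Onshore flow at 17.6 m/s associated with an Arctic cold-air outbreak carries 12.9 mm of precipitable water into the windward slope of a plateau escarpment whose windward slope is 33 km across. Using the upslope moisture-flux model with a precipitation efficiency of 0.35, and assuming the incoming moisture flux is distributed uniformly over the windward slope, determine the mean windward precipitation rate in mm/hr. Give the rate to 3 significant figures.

Incoming column moisture flux per unit ridge length: F = V × PW = 17.6 × 12.9 = 227.04 mm·m/s.
Spread over the 33 km slope with efficiency ε = 0.35: R = ε·F/W = 0.35 × 227.04 / 33000 m = 2.408e-03 mm/s.
R = 2.408e-03 × 3600 = 8.67 mm/hr.

R ≈ 8.67 mm/hr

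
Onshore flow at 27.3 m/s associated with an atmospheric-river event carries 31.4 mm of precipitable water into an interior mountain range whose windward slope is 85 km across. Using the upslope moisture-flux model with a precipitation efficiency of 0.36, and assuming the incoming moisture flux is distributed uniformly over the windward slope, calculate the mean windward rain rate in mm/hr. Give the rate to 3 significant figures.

R ≈ 13.1 mm/hr

Incoming column moisture flux per unit ridge length: F = V × PW = 27.3 × 31.4 = 857.22 mm·m/s.
Spread over the 85 km slope with efficiency ε = 0.36: R = ε·F/W = 0.36 × 857.22 / 85000 m = 3.631e-03 mm/s.
R = 3.631e-03 × 3600 = 13.1 mm/hr.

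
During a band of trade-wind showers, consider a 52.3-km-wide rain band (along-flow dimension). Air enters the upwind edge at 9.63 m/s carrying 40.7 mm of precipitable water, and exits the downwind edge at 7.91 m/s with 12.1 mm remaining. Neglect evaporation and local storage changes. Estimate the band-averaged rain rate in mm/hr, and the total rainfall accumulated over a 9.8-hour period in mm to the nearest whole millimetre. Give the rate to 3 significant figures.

R ≈ 20.4 mm/hr; total ≈ 200 mm

Column moisture flux per unit crosswind length is F = V × PW.
Inflow: F_in = 9.63 × 40.7 = 391.941 mm·m/s
Outflow: F_out = 7.91 × 12.1 = 95.711 mm·m/s
Steady-state rate R = (F_in − F_out)/L = (391.941 − 95.711) / 52300 m = 5.664e-03 mm/s.
R = 5.664e-03 × 3600 = 20.4 mm/hr.
Over 9.8 h: total = 20.4 × 9.8 = 199.92 ≈ 200 mm.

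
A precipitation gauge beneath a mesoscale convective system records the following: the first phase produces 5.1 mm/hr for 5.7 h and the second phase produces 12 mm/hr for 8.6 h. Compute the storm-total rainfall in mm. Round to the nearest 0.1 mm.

total ≈ 132.3 mm

Total = Σ Rᵢ Δtᵢ = 5.1 × 5.7 + 12 × 8.6
      = 29.07 + 103.2 = 132.3 mm.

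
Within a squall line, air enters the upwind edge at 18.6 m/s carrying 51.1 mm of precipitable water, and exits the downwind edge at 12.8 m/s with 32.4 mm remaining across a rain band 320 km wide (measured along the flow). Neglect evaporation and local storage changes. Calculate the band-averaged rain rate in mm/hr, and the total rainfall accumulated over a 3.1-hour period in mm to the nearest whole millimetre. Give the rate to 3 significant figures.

R ≈ 6.03 mm/hr; total ≈ 19 mm

Column moisture flux per unit crosswind length is F = V × PW.
Inflow: F_in = 18.6 × 51.1 = 950.46 mm·m/s
Outflow: F_out = 12.8 × 32.4 = 414.72 mm·m/s
Steady-state rate R = (F_in − F_out)/L = (950.46 − 414.72) / 320000 m = 1.674e-03 mm/s.
R = 1.674e-03 × 3600 = 6.03 mm/hr.
Over 3.1 h: total = 6.03 × 3.1 = 18.693 ≈ 19 mm.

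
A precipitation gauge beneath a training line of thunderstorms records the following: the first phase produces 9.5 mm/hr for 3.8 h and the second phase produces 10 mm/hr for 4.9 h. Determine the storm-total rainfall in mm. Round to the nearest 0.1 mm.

total ≈ 85.1 mm

Total = Σ Rᵢ Δtᵢ = 9.5 × 3.8 + 10 × 4.9
      = 36.1 + 49 = 85.1 mm.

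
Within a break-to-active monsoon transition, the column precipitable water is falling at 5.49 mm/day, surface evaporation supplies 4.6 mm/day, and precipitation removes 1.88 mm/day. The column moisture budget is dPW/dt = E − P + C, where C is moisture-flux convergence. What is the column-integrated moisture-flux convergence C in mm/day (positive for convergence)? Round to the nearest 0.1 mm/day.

C ≈ -8.2 mm/day

dPW/dt = -5.49 mm/day.
C = dPW/dt − E + P = (-5.49) − 4.6 + 1.88 = -8.2 mm/day.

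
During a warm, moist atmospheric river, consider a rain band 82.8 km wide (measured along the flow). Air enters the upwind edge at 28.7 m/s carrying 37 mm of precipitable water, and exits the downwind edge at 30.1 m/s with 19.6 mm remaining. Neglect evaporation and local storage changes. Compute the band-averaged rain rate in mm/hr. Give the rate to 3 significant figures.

R ≈ 20.5 mm/hr

Column moisture flux per unit crosswind length is F = V × PW.
Inflow: F_in = 28.7 × 37 = 1061.9 mm·m/s
Outflow: F_out = 30.1 × 19.6 = 589.96 mm·m/s
Steady-state rate R = (F_in − F_out)/L = (1061.9 − 589.96) / 82800 m = 5.700e-03 mm/s.
R = 5.700e-03 × 3600 = 20.5 mm/hr.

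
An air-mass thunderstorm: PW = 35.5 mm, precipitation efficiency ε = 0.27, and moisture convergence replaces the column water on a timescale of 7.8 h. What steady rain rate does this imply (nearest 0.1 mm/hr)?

R ≈ 1.2 mm/hr

Each overturning extracts ε × PW = 0.27 × 35.5 = 9.585 mm.
Rate = ε·PW / τ = 9.585 / 7.8 h = 1.2 mm/hr.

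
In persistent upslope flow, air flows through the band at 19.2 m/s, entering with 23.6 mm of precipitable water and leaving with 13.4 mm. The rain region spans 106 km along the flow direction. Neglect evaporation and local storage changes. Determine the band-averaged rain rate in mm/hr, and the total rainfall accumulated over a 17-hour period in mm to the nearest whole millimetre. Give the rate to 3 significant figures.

R ≈ 6.65 mm/hr; total ≈ 113 mm

Column moisture flux per unit crosswind length is F = V × PW.
Inflow: F_in = 19.2 × 23.6 = 453.12 mm·m/s
Outflow: F_out = 19.2 × 13.4 = 257.28 mm·m/s
Steady-state rate R = (F_in − F_out)/L = (453.12 − 257.28) / 106000 m = 1.848e-03 mm/s.
R = 1.848e-03 × 3600 = 6.65 mm/hr.
Over 17 h: total = 6.65 × 17 = 113.05 ≈ 113 mm.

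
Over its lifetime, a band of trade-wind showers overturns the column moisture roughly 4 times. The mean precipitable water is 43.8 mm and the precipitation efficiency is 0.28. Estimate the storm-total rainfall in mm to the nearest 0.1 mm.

rainfall ≈ 49.1 mm

Each cycle deposits ε × PW = 0.28 × 43.8 = 12.264 mm.
Over 4 cycles: 4 × 12.264 = 49.1 mm.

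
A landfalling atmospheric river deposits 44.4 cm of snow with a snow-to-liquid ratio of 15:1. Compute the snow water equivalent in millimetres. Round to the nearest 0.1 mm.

SWE = snow depth / ratio = 44.4 cm / 15 = 2.960 cm = 29.6 mm.

SWE ≈ 29.6 mm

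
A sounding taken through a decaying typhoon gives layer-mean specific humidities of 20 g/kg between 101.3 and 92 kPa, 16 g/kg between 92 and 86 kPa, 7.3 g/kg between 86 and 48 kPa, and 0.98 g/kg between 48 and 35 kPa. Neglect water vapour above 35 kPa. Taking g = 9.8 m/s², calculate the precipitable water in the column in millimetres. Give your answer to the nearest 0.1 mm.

PW ≈ 58.4 mm

Precipitable water is the column-integrated vapour mass per unit area: PW = (1/g) Σ q̄ Δp, with q in kg/kg and Δp in Pa (1 kg/m² of water = 1 mm).
Layer 101.3–92 kPa: Δp = 93 hPa = 9300 Pa, q̄ = 0.02 kg/kg → 0.02 × 9300 / 9.8 = 18.98 mm
Layer 92–86 kPa: Δp = 60 hPa = 6000 Pa, q̄ = 0.016 kg/kg → 0.016 × 6000 / 9.8 = 9.80 mm
Layer 86–48 kPa: Δp = 380 hPa = 38000 Pa, q̄ = 0.0073 kg/kg → 0.0073 × 38000 / 9.8 = 28.31 mm
Layer 48–35 kPa: Δp = 130 hPa = 13000 Pa, q̄ = 0.00098 kg/kg → 0.00098 × 13000 / 9.8 = 1.30 mm
PW = 18.98 + 9.80 + 28.31 + 1.30 = 58.39 ≈ 58.4 mm.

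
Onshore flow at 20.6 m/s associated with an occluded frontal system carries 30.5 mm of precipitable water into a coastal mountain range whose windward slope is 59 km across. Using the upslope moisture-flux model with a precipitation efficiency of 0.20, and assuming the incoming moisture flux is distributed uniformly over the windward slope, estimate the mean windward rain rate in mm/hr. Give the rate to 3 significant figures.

R ≈ 7.67 mm/hr

Incoming column moisture flux per unit ridge length: F = V × PW = 20.6 × 30.5 = 628.3 mm·m/s.
Spread over the 59 km slope with efficiency ε = 0.20: R = ε·F/W = 0.20 × 628.3 / 59000 m = 2.130e-03 mm/s.
R = 2.130e-03 × 3600 = 7.67 mm/hr.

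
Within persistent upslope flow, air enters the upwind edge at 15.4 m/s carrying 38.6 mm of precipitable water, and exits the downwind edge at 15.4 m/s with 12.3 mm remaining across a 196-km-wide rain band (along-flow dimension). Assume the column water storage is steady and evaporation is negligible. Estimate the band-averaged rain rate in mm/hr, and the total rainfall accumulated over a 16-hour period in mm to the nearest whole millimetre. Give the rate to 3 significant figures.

R ≈ 7.44 mm/hr; total ≈ 119 mm

Column moisture flux per unit crosswind length is F = V × PW.
Inflow: F_in = 15.4 × 38.6 = 594.44 mm·m/s
Outflow: F_out = 15.4 × 12.3 = 189.42 mm·m/s
Steady-state rate R = (F_in − F_out)/L = (594.44 − 189.42) / 196000 m = 2.066e-03 mm/s.
R = 2.066e-03 × 3600 = 7.44 mm/hr.
Over 16 h: total = 7.44 × 16 = 119.04 ≈ 119 mm.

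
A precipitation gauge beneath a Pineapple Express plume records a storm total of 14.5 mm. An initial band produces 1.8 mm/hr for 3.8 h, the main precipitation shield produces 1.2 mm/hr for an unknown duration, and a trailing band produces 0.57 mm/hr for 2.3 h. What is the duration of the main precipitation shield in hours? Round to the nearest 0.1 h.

duration ≈ 5.3 h

Known phases: 1.8 × 3.8 + 0.57 × 2.3 = 6.84 + 1.311 = 8.151 mm.
Remaining depth = 14.5 − 8.151 = 6.349 mm.
Duration = 6.349 / 1.2 = 5.3 h.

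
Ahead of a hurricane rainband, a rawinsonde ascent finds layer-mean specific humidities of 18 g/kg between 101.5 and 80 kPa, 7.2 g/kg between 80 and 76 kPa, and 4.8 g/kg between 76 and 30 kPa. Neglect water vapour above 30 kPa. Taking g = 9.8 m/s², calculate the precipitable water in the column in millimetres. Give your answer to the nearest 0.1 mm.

Precipitable water is the column-integrated vapour mass per unit area: PW = (1/g) Σ q̄ Δp, with q in kg/kg and Δp in Pa (1 kg/m² of water = 1 mm).
Layer 101.5–80 kPa: Δp = 215 hPa = 21500 Pa, q̄ = 0.018 kg/kg → 0.018 × 21500 / 9.8 = 39.49 mm
Layer 80–76 kPa: Δp = 40 hPa = 4000 Pa, q̄ = 0.0072 kg/kg → 0.0072 × 4000 / 9.8 = 2.94 mm
Layer 76–30 kPa: Δp = 460 hPa = 46000 Pa, q̄ = 0.0048 kg/kg → 0.0048 × 46000 / 9.8 = 22.53 mm
PW = 39.49 + 2.94 + 22.53 = 64.96 ≈ 65.0 mm.

PW ≈ 65.0 mm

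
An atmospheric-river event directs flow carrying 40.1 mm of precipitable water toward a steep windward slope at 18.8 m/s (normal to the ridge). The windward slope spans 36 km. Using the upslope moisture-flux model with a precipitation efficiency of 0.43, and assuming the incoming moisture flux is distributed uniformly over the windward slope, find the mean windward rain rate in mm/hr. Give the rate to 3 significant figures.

Incoming column moisture flux per unit ridge length: F = V × PW = 18.8 × 40.1 = 753.88 mm·m/s.
Spread over the 36 km slope with efficiency ε = 0.43: R = ε·F/W = 0.43 × 753.88 / 36000 m = 9.005e-03 mm/s.
R = 9.005e-03 × 3600 = 32.4 mm/hr.

R ≈ 32.4 mm/hr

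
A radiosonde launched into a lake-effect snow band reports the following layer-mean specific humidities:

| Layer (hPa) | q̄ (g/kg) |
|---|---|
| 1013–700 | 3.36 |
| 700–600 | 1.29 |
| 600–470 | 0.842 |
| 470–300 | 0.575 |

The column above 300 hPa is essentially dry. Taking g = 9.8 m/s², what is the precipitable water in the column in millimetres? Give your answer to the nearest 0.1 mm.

Precipitable water is the column-integrated vapour mass per unit area: PW = (1/g) Σ q̄ Δp, with q in kg/kg and Δp in Pa (1 kg/m² of water = 1 mm).
Layer 1013–700 hPa: Δp = 313 hPa = 31300 Pa, q̄ = 0.00336 kg/kg → 0.00336 × 31300 / 9.8 = 10.73 mm
Layer 700–600 hPa: Δp = 100 hPa = 10000 Pa, q̄ = 0.00129 kg/kg → 0.00129 × 10000 / 9.8 = 1.32 mm
Layer 600–470 hPa: Δp = 130 hPa = 13000 Pa, q̄ = 0.000842 kg/kg → 0.000842 × 13000 / 9.8 = 1.12 mm
Layer 470–300 hPa: Δp = 170 hPa = 17000 Pa, q̄ = 0.000575 kg/kg → 0.000575 × 17000 / 9.8 = 1.00 mm
PW = 10.73 + 1.32 + 1.12 + 1.00 = 14.17 ≈ 14.2 mm.

PW ≈ 14.2 mm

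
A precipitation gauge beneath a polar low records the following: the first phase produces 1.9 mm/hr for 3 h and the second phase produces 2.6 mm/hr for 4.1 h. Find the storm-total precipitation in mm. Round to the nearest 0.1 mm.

total ≈ 16.4 mm

Total = Σ Rᵢ Δtᵢ = 1.9 × 3 + 2.6 × 4.1
      = 5.7 + 10.66 = 16.4 mm.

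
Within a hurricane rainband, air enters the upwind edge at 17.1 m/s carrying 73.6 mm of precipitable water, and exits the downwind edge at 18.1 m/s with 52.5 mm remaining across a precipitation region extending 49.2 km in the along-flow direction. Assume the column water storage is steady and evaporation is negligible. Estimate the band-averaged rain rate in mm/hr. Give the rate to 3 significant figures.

R ≈ 22.6 mm/hr

Column moisture flux per unit crosswind length is F = V × PW.
Inflow: F_in = 17.1 × 73.6 = 1258.56 mm·m/s
Outflow: F_out = 18.1 × 52.5 = 950.25 mm·m/s
Steady-state rate R = (F_in − F_out)/L = (1258.56 − 950.25) / 49200 m = 6.266e-03 mm/s.
R = 6.266e-03 × 3600 = 22.6 mm/hr.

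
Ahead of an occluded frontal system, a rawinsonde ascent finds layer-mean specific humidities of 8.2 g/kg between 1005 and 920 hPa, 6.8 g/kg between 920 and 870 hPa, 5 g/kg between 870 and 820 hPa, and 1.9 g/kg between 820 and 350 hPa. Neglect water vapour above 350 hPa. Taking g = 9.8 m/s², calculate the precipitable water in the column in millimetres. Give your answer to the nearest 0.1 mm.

PW ≈ 22.2 mm

Precipitable water is the column-integrated vapour mass per unit area: PW = (1/g) Σ q̄ Δp, with q in kg/kg and Δp in Pa (1 kg/m² of water = 1 mm).
Layer 1005–920 hPa: Δp = 85 hPa = 8500 Pa, q̄ = 0.0082 kg/kg → 0.0082 × 8500 / 9.8 = 7.11 mm
Layer 920–870 hPa: Δp = 50 hPa = 5000 Pa, q̄ = 0.0068 kg/kg → 0.0068 × 5000 / 9.8 = 3.47 mm
Layer 870–820 hPa: Δp = 50 hPa = 5000 Pa, q̄ = 0.005 kg/kg → 0.005 × 5000 / 9.8 = 2.55 mm
Layer 820–350 hPa: Δp = 470 hPa = 47000 Pa, q̄ = 0.0019 kg/kg → 0.0019 × 47000 / 9.8 = 9.11 mm
PW = 7.11 + 3.47 + 2.55 + 9.11 = 22.24 ≈ 22.2 mm.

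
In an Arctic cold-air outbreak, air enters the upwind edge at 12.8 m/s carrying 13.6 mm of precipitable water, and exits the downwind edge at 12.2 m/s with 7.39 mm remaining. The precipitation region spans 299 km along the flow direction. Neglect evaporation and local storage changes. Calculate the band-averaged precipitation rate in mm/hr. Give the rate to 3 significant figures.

R ≈ 1.01 mm/hr

Column moisture flux per unit crosswind length is F = V × PW.
Inflow: F_in = 12.8 × 13.6 = 174.08 mm·m/s
Outflow: F_out = 12.2 × 7.39 = 90.158 mm·m/s
Steady-state rate R = (F_in − F_out)/L = (174.08 − 90.158) / 299000 m = 2.807e-04 mm/s.
R = 2.807e-04 × 3600 = 1.01 mm/hr.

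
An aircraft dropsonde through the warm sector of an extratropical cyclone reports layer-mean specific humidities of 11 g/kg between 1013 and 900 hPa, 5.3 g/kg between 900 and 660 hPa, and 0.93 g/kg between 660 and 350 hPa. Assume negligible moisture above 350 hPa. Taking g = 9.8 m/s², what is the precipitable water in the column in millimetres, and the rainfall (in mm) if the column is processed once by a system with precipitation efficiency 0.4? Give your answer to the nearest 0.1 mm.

PW ≈ 28.6 mm; rainfall ≈ 11.4 mm

Precipitable water is the column-integrated vapour mass per unit area: PW = (1/g) Σ q̄ Δp, with q in kg/kg and Δp in Pa (1 kg/m² of water = 1 mm).
Layer 1013–900 hPa: Δp = 113 hPa = 11300 Pa, q̄ = 0.011 kg/kg → 0.011 × 11300 / 9.8 = 12.68 mm
Layer 900–660 hPa: Δp = 240 hPa = 24000 Pa, q̄ = 0.0053 kg/kg → 0.0053 × 24000 / 9.8 = 12.98 mm
Layer 660–350 hPa: Δp = 310 hPa = 31000 Pa, q̄ = 0.00093 kg/kg → 0.00093 × 31000 / 9.8 = 2.94 mm
PW = 12.68 + 12.98 + 2.94 = 28.60 ≈ 28.6 mm.
Rainfall = ε × PW = 0.4 × 28.6 = 11.4 mm.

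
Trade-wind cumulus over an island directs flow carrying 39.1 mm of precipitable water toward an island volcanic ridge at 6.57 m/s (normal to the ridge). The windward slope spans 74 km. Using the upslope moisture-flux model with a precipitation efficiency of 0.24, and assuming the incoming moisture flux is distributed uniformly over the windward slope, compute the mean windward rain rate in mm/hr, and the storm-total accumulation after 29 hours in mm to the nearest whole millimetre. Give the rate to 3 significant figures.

Incoming column moisture flux per unit ridge length: F = V × PW = 6.57 × 39.1 = 256.887 mm·m/s.
Spread over the 74 km slope with efficiency ε = 0.24: R = ε·F/W = 0.24 × 256.887 / 74000 m = 8.331e-04 mm/s.
R = 8.331e-04 × 3600 = 3.00 mm/hr.
Over 29 h: total = 3.00 × 29 = 87 mm.

R ≈ 3.00 mm/hr; total ≈ 87 mm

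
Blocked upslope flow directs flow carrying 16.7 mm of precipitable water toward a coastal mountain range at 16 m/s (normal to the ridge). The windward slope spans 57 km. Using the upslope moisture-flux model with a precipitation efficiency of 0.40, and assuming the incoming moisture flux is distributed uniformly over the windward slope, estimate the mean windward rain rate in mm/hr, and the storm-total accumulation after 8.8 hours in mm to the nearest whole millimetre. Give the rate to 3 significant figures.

R ≈ 6.75 mm/hr; total ≈ 59 mm

Incoming column moisture flux per unit ridge length: F = V × PW = 16 × 16.7 = 267.2 mm·m/s.
Spread over the 57 km slope with efficiency ε = 0.40: R = ε·F/W = 0.40 × 267.2 / 57000 m = 1.875e-03 mm/s.
R = 1.875e-03 × 3600 = 6.75 mm/hr.
Over 8.8 h: total = 6.75 × 8.8 = 59.4 ≈ 59 mm.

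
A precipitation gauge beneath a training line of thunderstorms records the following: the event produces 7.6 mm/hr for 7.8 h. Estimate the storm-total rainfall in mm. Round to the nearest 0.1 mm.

Total = Σ Rᵢ Δtᵢ = 7.6 × 7.8
      = 59.28 = 59.3 mm.

total ≈ 59.3 mm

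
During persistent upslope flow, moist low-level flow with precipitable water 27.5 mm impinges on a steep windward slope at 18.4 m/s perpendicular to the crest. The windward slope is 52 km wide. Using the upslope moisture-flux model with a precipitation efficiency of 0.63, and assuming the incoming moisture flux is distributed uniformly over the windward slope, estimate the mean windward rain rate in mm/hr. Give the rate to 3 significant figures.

Incoming column moisture flux per unit ridge length: F = V × PW = 18.4 × 27.5 = 506 mm·m/s.
Spread over the 52 km slope with efficiency ε = 0.63: R = ε·F/W = 0.63 × 506 / 52000 m = 6.130e-03 mm/s.
R = 6.130e-03 × 3600 = 22.1 mm/hr.

R ≈ 22.1 mm/hr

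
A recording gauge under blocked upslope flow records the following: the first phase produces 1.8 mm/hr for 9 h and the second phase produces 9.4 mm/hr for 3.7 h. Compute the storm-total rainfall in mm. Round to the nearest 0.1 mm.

Total = Σ Rᵢ Δtᵢ = 1.8 × 9 + 9.4 × 3.7
      = 16.2 + 34.78 = 51.0 mm.

total ≈ 51.0 mm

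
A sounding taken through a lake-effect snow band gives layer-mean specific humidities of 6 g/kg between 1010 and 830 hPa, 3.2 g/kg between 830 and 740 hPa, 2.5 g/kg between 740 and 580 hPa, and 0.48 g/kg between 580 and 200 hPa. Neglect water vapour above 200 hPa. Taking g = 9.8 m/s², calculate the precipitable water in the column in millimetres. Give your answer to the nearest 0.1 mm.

Precipitable water is the column-integrated vapour mass per unit area: PW = (1/g) Σ q̄ Δp, with q in kg/kg and Δp in Pa (1 kg/m² of water = 1 mm).
Layer 1010–830 hPa: Δp = 180 hPa = 18000 Pa, q̄ = 0.006 kg/kg → 0.006 × 18000 / 9.8 = 11.02 mm
Layer 830–740 hPa: Δp = 90 hPa = 9000 Pa, q̄ = 0.0032 kg/kg → 0.0032 × 9000 / 9.8 = 2.94 mm
Layer 740–580 hPa: Δp = 160 hPa = 16000 Pa, q̄ = 0.0025 kg/kg → 0.0025 × 16000 / 9.8 = 4.08 mm
Layer 580–200 hPa: Δp = 380 hPa = 38000 Pa, q̄ = 0.00048 kg/kg → 0.00048 × 38000 / 9.8 = 1.86 mm
PW = 11.02 + 2.94 + 4.08 + 1.86 = 19.90 ≈ 19.9 mm.

PW ≈ 19.9 mm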